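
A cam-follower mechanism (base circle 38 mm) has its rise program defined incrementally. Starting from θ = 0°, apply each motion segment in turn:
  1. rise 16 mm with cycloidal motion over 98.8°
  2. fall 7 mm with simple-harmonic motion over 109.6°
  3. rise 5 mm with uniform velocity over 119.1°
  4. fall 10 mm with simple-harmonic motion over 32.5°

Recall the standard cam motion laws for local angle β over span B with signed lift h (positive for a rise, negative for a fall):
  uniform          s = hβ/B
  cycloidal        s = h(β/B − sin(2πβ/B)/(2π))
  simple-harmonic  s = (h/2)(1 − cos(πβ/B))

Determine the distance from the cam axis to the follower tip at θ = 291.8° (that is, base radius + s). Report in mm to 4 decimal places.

seg 1 [0°–98.8°] cycloidal, h=16: full span → s += 16 → s = 16.0000
seg 2 [98.8°–208.4°] simple-harmonic, h=-7: full span → s += -7 → s = 9.0000
seg 3 [208.4°–327.5°] uniform, h=5: θ=291.8° here. β=83.4, B=119.1. 5·83.4/119.1 = 3.5013 → s = 12.5013
radial distance = base radius + s = 38 + 12.5013 = 50.5013

50.5013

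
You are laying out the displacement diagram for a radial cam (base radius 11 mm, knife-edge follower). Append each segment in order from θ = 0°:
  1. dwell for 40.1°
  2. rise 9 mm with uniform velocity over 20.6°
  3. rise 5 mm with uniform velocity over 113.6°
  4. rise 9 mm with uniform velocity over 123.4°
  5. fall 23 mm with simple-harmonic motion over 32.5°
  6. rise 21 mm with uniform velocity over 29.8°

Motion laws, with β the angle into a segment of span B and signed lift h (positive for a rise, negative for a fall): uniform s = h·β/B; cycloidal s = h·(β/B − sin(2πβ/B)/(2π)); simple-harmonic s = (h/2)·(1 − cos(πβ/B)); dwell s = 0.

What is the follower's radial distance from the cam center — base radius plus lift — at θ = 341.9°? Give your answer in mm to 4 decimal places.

seg 1 [0°–40.1°] dwell: s stays 0.0000
seg 2 [40.1°–60.7°] uniform, h=9: full span → s += 9 → s = 9.0000
seg 3 [60.7°–174.3°] uniform, h=5: full span → s += 5 → s = 14.0000
seg 4 [174.3°–297.7°] uniform, h=9: full span → s += 9 → s = 23.0000
seg 5 [297.7°–330.2°] simple-harmonic, h=-23: full span → s += -23 → s = 0.0000
seg 6 [330.2°–360°] uniform, h=21: θ=341.9° here. β=11.7, B=29.8. 21·11.7/29.8 = 8.2450 → s = 8.2450
radial distance = base radius + s = 11 + 8.2450 = 19.2450

19.2450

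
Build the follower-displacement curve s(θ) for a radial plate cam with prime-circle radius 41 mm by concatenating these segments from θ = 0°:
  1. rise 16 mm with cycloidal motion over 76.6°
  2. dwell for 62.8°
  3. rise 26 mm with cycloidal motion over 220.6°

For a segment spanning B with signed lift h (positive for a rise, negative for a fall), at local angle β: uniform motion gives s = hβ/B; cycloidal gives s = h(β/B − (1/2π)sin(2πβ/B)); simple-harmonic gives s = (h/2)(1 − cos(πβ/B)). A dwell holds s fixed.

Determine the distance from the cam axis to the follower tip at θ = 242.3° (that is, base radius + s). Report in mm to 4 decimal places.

seg 1 [0°–76.6°] cycloidal, h=16: full span → s += 16 → s = 16.0000
seg 2 [76.6°–139.4°] dwell: s stays 16.0000
seg 3 [139.4°–360°] cycloidal, h=26: θ=242.3° here. β=102.9, B=220.6. 26·(0.4665 − sin(2π·0.4665)/(2π)) = 11.2621 → s = 27.2621
radial distance = base radius + s = 41 + 27.2621 = 68.2621

68.2621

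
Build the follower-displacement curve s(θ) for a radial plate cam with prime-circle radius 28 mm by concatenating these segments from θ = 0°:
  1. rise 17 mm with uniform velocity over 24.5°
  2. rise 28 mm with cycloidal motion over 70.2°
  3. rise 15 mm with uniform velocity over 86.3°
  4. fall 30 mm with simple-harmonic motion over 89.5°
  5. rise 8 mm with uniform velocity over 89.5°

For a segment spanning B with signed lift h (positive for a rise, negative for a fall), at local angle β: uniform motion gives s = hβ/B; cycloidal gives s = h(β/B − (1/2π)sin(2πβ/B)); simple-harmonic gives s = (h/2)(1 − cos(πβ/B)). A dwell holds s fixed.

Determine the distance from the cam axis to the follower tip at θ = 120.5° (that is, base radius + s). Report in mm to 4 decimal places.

seg 1 [0°–24.5°] uniform, h=17: full span → s += 17 → s = 17.0000
seg 2 [24.5°–94.7°] cycloidal, h=28: full span → s += 28 → s = 45.0000
seg 3 [94.7°–181°] uniform, h=15: θ=120.5° here. β=25.8, B=86.3. 15·25.8/86.3 = 4.4844 → s = 49.4844
radial distance = base radius + s = 28 + 49.4844 = 77.4844

77.4844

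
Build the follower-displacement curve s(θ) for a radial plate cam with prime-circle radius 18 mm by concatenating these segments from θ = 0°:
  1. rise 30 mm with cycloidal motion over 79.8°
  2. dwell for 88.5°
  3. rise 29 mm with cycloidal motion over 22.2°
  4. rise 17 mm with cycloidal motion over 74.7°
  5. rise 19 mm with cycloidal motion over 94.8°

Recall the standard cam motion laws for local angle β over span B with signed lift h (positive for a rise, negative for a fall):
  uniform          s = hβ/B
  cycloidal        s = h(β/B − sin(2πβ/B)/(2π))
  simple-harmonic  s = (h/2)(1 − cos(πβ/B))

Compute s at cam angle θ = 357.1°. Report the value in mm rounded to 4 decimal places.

seg 1 [0°–79.8°] cycloidal, h=30: full span → s += 30 → s = 30.0000
seg 2 [79.8°–168.3°] dwell: s stays 30.0000
seg 3 [168.3°–190.5°] cycloidal, h=29: full span → s += 29 → s = 59.0000
seg 4 [190.5°–265.2°] cycloidal, h=17: full span → s += 17 → s = 76.0000
seg 5 [265.2°–360°] cycloidal, h=19: θ=357.1° here. β=91.9, B=94.8. 19·(0.9694 − sin(2π·0.9694)/(2π)) = 18.9964 → s = 94.9964

94.9964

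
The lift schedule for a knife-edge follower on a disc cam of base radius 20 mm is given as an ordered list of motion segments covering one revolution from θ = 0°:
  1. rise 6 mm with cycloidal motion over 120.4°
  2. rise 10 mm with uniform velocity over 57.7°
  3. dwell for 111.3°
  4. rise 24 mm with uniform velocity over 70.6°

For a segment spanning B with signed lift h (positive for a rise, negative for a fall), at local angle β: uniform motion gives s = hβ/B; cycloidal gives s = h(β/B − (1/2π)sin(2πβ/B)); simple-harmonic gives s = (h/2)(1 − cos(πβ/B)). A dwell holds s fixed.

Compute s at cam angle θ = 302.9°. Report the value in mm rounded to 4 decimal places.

seg 1 [0°–120.4°] cycloidal, h=6: full span → s += 6 → s = 6.0000
seg 2 [120.4°–178.1°] uniform, h=10: full span → s += 10 → s = 16.0000
seg 3 [178.1°–289.4°] dwell: s stays 16.0000
seg 4 [289.4°–360°] uniform, h=24: θ=302.9° here. β=13.5, B=70.6. 24·13.5/70.6 = 4.5892 → s = 20.5892

20.5892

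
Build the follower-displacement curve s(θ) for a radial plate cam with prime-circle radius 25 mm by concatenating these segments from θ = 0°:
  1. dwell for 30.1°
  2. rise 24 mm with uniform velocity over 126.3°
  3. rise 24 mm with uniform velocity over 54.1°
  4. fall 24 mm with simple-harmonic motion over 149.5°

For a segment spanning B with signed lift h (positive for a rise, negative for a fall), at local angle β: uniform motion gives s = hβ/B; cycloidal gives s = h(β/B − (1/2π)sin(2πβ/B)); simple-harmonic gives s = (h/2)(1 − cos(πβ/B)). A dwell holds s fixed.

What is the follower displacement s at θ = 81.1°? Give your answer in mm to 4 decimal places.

seg 1 [0°–30.1°] dwell: s stays 0.0000
seg 2 [30.1°–156.4°] uniform, h=24: θ=81.1° here. β=51, B=126.3. 24·51/126.3 = 9.6912 → s = 9.6912

9.6912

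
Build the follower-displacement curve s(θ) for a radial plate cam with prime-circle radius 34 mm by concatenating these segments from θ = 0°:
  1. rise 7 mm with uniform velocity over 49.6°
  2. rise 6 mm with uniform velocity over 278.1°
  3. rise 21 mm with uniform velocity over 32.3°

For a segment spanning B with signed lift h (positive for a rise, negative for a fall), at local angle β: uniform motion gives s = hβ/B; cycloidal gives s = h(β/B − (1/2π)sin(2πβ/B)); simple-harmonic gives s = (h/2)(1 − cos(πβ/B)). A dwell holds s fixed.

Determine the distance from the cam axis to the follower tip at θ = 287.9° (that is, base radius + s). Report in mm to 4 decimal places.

seg 1 [0°–49.6°] uniform, h=7: full span → s += 7 → s = 7.0000
seg 2 [49.6°–327.7°] uniform, h=6: θ=287.9° here. β=238.3, B=278.1. 6·238.3/278.1 = 5.1413 → s = 12.1413
radial distance = base radius + s = 34 + 12.1413 = 46.1413

46.1413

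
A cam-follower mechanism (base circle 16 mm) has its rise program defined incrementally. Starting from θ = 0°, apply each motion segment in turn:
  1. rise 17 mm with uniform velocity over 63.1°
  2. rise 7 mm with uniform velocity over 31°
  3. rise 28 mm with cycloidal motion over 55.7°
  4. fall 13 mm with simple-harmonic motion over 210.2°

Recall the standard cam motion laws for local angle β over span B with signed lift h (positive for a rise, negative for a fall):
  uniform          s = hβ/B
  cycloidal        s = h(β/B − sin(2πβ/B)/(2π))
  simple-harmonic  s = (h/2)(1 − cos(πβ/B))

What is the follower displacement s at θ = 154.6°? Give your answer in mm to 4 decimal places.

seg 1 [0°–63.1°] uniform, h=17: full span → s += 17 → s = 17.0000
seg 2 [63.1°–94.1°] uniform, h=7: full span → s += 7 → s = 24.0000
seg 3 [94.1°–149.8°] cycloidal, h=28: full span → s += 28 → s = 52.0000
seg 4 [149.8°–360°] simple-harmonic, h=-13: θ=154.6° here. β=4.8, B=210.2. -13/2·(1 − cos(π·0.0228)) = -0.0167 → s = 51.9833

51.9833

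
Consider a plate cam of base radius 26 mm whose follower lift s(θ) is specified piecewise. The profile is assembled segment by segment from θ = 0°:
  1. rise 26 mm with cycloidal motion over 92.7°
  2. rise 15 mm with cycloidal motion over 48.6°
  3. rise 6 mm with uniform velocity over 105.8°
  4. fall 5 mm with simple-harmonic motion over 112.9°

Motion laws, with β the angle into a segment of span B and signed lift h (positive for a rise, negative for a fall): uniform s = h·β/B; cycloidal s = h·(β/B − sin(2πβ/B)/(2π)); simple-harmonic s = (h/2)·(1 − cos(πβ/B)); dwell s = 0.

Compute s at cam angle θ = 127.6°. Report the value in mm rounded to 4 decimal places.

seg 1 [0°–92.7°] cycloidal, h=26: full span → s += 26 → s = 26.0000
seg 2 [92.7°–141.3°] cycloidal, h=15: θ=127.6° here. β=34.9, B=48.6. 15·(0.7181 − sin(2π·0.7181)/(2π)) = 13.1112 → s = 39.1112

39.1112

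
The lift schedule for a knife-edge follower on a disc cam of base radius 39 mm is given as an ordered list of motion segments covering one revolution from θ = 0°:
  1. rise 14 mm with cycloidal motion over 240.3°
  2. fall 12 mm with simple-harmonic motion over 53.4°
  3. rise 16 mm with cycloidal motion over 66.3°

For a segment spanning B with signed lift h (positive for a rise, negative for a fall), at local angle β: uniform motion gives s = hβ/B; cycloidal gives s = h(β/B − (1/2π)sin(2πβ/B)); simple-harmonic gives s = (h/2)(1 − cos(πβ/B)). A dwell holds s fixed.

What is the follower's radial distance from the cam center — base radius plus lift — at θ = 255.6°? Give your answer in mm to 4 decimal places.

seg 1 [0°–240.3°] cycloidal, h=14: full span → s += 14 → s = 14.0000
seg 2 [240.3°–293.7°] simple-harmonic, h=-12: θ=255.6° here. β=15.3, B=53.4. -12/2·(1 − cos(π·0.2865)) = -2.2709 → s = 11.7291
radial distance = base radius + s = 39 + 11.7291 = 50.7291

50.7291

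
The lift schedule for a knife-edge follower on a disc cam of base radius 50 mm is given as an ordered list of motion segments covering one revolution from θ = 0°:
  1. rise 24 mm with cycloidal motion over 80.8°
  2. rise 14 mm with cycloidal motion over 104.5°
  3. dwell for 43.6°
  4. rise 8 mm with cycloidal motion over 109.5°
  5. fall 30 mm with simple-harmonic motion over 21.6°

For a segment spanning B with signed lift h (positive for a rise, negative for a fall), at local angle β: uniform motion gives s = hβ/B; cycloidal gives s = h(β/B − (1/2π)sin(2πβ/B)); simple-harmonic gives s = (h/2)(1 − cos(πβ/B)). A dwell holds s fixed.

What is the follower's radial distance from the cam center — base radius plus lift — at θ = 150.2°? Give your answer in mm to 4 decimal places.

seg 1 [0°–80.8°] cycloidal, h=24: full span → s += 24 → s = 24.0000
seg 2 [80.8°–185.3°] cycloidal, h=14: θ=150.2° here. β=69.4, B=104.5. 14·(0.6641 − sin(2π·0.6641)/(2π)) = 11.2091 → s = 35.2091
radial distance = base radius + s = 50 + 35.2091 = 85.2091

85.2091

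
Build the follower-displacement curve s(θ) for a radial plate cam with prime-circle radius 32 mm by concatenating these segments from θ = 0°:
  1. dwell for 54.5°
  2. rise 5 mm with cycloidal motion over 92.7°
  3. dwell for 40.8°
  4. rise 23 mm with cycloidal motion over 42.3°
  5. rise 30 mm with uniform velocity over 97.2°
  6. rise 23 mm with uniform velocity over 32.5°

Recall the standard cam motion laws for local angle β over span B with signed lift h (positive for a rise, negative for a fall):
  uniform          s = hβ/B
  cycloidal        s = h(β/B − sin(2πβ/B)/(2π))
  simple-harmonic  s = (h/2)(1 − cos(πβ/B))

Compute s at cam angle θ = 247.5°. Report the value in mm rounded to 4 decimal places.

seg 1 [0°–54.5°] dwell: s stays 0.0000
seg 2 [54.5°–147.2°] cycloidal, h=5: full span → s += 5 → s = 5.0000
seg 3 [147.2°–188°] dwell: s stays 5.0000
seg 4 [188°–230.3°] cycloidal, h=23: full span → s += 23 → s = 28.0000
seg 5 [230.3°–327.5°] uniform, h=30: θ=247.5° here. β=17.2, B=97.2. 30·17.2/97.2 = 5.3086 → s = 33.3086

33.3086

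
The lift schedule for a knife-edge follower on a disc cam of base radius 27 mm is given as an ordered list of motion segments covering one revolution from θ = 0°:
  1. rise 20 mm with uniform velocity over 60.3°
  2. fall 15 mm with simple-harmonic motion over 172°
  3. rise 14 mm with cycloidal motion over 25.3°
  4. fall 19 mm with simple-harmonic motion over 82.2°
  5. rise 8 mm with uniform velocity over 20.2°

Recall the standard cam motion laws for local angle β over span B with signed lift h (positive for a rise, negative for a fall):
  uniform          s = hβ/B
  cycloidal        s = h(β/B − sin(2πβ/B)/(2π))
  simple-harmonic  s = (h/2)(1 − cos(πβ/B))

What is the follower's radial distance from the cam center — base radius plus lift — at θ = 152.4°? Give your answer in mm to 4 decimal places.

seg 1 [0°–60.3°] uniform, h=20: full span → s += 20 → s = 20.0000
seg 2 [60.3°–232.3°] simple-harmonic, h=-15: θ=152.4° here. β=92.1, B=172. -15/2·(1 − cos(π·0.5355)) = -8.3339 → s = 11.6661
radial distance = base radius + s = 27 + 11.6661 = 38.6661

38.6661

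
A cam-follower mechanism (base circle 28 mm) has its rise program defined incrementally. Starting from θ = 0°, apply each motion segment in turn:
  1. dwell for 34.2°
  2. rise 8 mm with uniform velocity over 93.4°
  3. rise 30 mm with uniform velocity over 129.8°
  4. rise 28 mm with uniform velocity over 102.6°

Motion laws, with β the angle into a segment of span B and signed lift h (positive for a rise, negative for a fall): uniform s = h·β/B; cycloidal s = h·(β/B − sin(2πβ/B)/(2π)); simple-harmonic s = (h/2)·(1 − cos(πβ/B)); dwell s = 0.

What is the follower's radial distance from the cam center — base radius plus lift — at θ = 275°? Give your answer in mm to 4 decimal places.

seg 1 [0°–34.2°] dwell: s stays 0.0000
seg 2 [34.2°–127.6°] uniform, h=8: full span → s += 8 → s = 8.0000
seg 3 [127.6°–257.4°] uniform, h=30: full span → s += 30 → s = 38.0000
seg 4 [257.4°–360°] uniform, h=28: θ=275° here. β=17.6, B=102.6. 28·17.6/102.6 = 4.8031 → s = 42.8031
radial distance = base radius + s = 28 + 42.8031 = 70.8031

70.8031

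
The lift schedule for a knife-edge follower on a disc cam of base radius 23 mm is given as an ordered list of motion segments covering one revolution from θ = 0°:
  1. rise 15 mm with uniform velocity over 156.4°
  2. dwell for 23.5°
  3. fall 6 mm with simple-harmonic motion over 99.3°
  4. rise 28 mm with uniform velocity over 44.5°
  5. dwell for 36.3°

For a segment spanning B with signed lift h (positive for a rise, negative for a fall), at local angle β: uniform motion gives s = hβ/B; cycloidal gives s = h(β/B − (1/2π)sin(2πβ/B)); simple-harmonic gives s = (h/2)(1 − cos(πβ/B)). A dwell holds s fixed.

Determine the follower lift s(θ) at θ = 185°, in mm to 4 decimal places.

seg 1 [0°–156.4°] uniform, h=15: full span → s += 15 → s = 15.0000
seg 2 [156.4°–179.9°] dwell: s stays 15.0000
seg 3 [179.9°–279.2°] simple-harmonic, h=-6: θ=185° here. β=5.1, B=99.3. -6/2·(1 − cos(π·0.0514)) = -0.0390 → s = 14.9610

14.9610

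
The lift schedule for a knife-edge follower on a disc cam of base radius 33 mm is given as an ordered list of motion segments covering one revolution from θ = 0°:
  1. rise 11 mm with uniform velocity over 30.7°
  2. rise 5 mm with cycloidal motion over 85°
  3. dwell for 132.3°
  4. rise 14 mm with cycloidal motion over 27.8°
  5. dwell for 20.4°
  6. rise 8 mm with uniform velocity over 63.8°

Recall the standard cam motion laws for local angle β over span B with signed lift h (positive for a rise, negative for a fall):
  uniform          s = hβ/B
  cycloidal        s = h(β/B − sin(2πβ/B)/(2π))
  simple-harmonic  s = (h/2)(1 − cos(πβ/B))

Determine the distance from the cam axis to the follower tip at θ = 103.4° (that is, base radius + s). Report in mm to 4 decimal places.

seg 1 [0°–30.7°] uniform, h=11: full span → s += 11 → s = 11.0000
seg 2 [30.7°–115.7°] cycloidal, h=5: θ=103.4° here. β=72.7, B=85. 5·(0.8553 − sin(2π·0.8553)/(2π)) = 4.9044 → s = 15.9044
radial distance = base radius + s = 33 + 15.9044 = 48.9044

48.9044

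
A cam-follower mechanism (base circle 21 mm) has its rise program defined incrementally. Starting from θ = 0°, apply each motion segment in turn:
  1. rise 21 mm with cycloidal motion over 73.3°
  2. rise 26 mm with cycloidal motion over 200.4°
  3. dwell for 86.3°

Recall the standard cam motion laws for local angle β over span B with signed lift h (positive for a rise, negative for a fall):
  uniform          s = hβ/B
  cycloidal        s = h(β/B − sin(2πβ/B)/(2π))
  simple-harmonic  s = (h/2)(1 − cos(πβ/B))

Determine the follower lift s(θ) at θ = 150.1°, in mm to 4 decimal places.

seg 1 [0°–73.3°] cycloidal, h=21: full span → s += 21 → s = 21.0000
seg 2 [73.3°–273.7°] cycloidal, h=26: θ=150.1° here. β=76.8, B=200.4. 26·(0.3832 − sin(2π·0.3832)/(2π)) = 7.1933 → s = 28.1933

28.1933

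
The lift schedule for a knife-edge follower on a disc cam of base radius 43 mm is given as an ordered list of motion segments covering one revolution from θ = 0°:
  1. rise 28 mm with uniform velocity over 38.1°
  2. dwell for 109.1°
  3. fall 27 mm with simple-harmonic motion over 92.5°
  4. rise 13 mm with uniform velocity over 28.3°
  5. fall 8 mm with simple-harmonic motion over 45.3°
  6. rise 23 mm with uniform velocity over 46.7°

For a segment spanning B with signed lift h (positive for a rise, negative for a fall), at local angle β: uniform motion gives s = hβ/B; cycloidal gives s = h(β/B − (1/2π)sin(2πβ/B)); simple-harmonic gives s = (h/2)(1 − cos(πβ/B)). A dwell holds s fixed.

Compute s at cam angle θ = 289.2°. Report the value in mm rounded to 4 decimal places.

seg 1 [0°–38.1°] uniform, h=28: full span → s += 28 → s = 28.0000
seg 2 [38.1°–147.2°] dwell: s stays 28.0000
seg 3 [147.2°–239.7°] simple-harmonic, h=-27: full span → s += -27 → s = 1.0000
seg 4 [239.7°–268°] uniform, h=13: full span → s += 13 → s = 14.0000
seg 5 [268°–313.3°] simple-harmonic, h=-8: θ=289.2° here. β=21.2, B=45.3. -8/2·(1 − cos(π·0.4680)) = -3.5984 → s = 10.4016

10.4016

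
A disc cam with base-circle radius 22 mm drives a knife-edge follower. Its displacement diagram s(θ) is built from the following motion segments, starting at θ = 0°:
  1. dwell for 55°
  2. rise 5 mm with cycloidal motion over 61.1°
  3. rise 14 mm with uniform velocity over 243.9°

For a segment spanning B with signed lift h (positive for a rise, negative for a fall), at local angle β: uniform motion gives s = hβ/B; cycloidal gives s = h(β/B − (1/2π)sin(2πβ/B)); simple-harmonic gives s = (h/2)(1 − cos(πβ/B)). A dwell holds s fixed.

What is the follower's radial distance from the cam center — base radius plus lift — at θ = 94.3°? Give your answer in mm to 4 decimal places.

seg 1 [0°–55°] dwell: s stays 0.0000
seg 2 [55°–116.1°] cycloidal, h=5: θ=94.3° here. β=39.3, B=61.1. 5·(0.6432 − sin(2π·0.6432)/(2π)) = 3.8393 → s = 3.8393
radial distance = base radius + s = 22 + 3.8393 = 25.8393

25.8393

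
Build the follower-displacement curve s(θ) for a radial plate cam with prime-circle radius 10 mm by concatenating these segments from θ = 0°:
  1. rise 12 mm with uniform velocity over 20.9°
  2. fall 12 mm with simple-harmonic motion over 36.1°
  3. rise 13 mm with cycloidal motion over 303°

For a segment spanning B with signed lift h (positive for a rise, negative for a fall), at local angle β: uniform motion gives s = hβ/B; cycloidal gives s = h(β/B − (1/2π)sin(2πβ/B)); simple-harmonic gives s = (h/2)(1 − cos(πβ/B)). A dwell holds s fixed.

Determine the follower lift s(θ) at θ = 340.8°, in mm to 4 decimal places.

seg 1 [0°–20.9°] uniform, h=12: full span → s += 12 → s = 12.0000
seg 2 [20.9°–57°] simple-harmonic, h=-12: full span → s += -12 → s = 0.0000
seg 3 [57°–360°] cycloidal, h=13: θ=340.8° here. β=283.8, B=303. 13·(0.9366 − sin(2π·0.9366)/(2π)) = 12.9784 → s = 12.9784

12.9784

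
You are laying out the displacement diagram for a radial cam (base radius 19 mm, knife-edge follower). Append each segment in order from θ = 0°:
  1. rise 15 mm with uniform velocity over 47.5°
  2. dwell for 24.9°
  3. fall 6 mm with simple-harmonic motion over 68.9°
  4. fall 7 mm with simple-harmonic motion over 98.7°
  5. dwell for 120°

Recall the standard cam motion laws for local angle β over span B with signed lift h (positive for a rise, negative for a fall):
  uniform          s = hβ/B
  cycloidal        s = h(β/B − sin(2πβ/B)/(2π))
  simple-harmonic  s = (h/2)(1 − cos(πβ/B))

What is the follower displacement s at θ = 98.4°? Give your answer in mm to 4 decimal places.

seg 1 [0°–47.5°] uniform, h=15: full span → s += 15 → s = 15.0000
seg 2 [47.5°–72.4°] dwell: s stays 15.0000
seg 3 [72.4°–141.3°] simple-harmonic, h=-6: θ=98.4° here. β=26, B=68.9. -6/2·(1 − cos(π·0.3774)) = -1.8725 → s = 13.1275

13.1275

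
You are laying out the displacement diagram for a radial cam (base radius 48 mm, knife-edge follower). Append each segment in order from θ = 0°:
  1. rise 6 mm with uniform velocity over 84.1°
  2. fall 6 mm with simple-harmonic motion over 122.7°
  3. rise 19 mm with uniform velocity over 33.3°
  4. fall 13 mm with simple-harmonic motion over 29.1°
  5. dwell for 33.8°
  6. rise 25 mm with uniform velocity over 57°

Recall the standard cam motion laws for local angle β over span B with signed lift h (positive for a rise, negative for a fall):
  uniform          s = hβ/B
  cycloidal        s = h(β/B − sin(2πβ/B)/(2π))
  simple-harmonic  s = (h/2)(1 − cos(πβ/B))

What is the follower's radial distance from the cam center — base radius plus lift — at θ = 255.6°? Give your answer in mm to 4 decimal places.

seg 1 [0°–84.1°] uniform, h=6: full span → s += 6 → s = 6.0000
seg 2 [84.1°–206.8°] simple-harmonic, h=-6: full span → s += -6 → s = 0.0000
seg 3 [206.8°–240.1°] uniform, h=19: full span → s += 19 → s = 19.0000
seg 4 [240.1°–269.2°] simple-harmonic, h=-13: θ=255.6° here. β=15.5, B=29.1. -13/2·(1 − cos(π·0.5326)) = -7.1655 → s = 11.8345
radial distance = base radius + s = 48 + 11.8345 = 59.8345

59.8345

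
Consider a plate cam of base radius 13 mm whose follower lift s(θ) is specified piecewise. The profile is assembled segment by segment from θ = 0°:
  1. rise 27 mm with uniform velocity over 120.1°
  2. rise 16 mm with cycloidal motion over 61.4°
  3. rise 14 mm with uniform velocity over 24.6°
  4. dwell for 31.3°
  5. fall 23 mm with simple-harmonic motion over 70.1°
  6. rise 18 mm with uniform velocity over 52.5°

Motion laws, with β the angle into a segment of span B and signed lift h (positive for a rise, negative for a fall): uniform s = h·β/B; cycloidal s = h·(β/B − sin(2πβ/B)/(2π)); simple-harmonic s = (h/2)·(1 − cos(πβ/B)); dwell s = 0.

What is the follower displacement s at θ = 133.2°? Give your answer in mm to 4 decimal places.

seg 1 [0°–120.1°] uniform, h=27: full span → s += 27 → s = 27.0000
seg 2 [120.1°–181.5°] cycloidal, h=16: θ=133.2° here. β=13.1, B=61.4. 16·(0.2134 − sin(2π·0.2134)/(2π)) = 0.9344 → s = 27.9344

27.9344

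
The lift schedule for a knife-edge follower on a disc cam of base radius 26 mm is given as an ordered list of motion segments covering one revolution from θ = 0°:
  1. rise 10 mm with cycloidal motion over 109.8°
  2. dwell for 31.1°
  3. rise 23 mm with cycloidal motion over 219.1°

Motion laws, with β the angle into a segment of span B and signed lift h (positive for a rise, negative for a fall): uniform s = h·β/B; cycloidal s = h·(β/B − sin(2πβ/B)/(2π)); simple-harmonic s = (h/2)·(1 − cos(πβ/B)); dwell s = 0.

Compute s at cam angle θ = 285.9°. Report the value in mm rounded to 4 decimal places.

seg 1 [0°–109.8°] cycloidal, h=10: full span → s += 10 → s = 10.0000
seg 2 [109.8°–140.9°] dwell: s stays 10.0000
seg 3 [140.9°–360°] cycloidal, h=23: θ=285.9° here. β=145, B=219.1. 23·(0.6618 − sin(2π·0.6618)/(2π)) = 18.3340 → s = 28.3340

28.3340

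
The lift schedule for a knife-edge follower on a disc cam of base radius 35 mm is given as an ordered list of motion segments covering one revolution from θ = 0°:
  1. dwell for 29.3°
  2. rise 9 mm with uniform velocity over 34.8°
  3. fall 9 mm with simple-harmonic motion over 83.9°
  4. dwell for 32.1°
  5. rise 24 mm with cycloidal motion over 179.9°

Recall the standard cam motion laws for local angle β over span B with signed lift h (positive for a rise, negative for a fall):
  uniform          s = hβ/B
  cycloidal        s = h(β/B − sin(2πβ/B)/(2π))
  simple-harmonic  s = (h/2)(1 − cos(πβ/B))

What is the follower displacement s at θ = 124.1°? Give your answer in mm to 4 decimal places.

seg 1 [0°–29.3°] dwell: s stays 0.0000
seg 2 [29.3°–64.1°] uniform, h=9: full span → s += 9 → s = 9.0000
seg 3 [64.1°–148°] simple-harmonic, h=-9: θ=124.1° here. β=60, B=83.9. -9/2·(1 − cos(π·0.7151)) = -7.3151 → s = 1.6849

1.6849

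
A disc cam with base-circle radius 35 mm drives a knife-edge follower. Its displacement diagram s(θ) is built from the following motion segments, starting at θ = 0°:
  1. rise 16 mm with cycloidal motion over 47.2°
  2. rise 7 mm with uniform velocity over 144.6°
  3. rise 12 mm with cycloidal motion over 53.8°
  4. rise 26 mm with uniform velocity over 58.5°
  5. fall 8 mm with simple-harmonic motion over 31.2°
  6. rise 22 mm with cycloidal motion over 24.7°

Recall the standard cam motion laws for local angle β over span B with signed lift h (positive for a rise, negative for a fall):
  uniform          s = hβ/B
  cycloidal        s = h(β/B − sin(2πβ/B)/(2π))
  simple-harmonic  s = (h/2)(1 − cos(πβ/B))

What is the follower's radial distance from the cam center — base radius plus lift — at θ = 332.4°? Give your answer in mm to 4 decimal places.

seg 1 [0°–47.2°] cycloidal, h=16: full span → s += 16 → s = 16.0000
seg 2 [47.2°–191.8°] uniform, h=7: full span → s += 7 → s = 23.0000
seg 3 [191.8°–245.6°] cycloidal, h=12: full span → s += 12 → s = 35.0000
seg 4 [245.6°–304.1°] uniform, h=26: full span → s += 26 → s = 61.0000
seg 5 [304.1°–335.3°] simple-harmonic, h=-8: θ=332.4° here. β=28.3, B=31.2. -8/2·(1 − cos(π·0.9071)) = -7.8307 → s = 53.1693
radial distance = base radius + s = 35 + 53.1693 = 88.1693

88.1693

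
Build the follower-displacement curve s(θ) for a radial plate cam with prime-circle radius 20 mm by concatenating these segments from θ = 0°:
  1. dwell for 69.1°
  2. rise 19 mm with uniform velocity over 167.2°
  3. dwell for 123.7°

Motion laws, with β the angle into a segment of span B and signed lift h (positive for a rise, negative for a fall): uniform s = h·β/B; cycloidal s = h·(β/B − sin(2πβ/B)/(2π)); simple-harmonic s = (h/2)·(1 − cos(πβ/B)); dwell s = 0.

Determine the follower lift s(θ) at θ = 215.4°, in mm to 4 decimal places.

seg 1 [0°–69.1°] dwell: s stays 0.0000
seg 2 [69.1°–236.3°] uniform, h=19: θ=215.4° here. β=146.3, B=167.2. 19·146.3/167.2 = 16.6250 → s = 16.6250

16.6250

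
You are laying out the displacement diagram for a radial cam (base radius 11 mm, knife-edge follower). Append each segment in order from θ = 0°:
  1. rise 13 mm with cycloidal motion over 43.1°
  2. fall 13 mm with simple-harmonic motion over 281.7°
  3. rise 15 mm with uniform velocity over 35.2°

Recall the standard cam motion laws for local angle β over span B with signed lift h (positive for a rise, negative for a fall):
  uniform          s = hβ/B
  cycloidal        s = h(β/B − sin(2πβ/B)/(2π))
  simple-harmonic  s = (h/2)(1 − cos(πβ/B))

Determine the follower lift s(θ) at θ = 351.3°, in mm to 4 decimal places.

seg 1 [0°–43.1°] cycloidal, h=13: full span → s += 13 → s = 13.0000
seg 2 [43.1°–324.8°] simple-harmonic, h=-13: full span → s += -13 → s = 0.0000
seg 3 [324.8°–360°] uniform, h=15: θ=351.3° here. β=26.5, B=35.2. 15·26.5/35.2 = 11.2926 → s = 11.2926

11.2926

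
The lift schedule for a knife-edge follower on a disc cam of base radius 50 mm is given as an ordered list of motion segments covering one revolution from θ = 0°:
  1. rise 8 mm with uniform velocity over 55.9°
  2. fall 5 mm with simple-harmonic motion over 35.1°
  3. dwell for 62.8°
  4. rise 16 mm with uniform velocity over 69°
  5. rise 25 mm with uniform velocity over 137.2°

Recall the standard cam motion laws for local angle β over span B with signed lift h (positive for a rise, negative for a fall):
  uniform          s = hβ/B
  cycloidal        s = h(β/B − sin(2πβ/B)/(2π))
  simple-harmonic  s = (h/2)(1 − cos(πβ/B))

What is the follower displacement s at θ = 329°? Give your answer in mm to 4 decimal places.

seg 1 [0°–55.9°] uniform, h=8: full span → s += 8 → s = 8.0000
seg 2 [55.9°–91°] simple-harmonic, h=-5: full span → s += -5 → s = 3.0000
seg 3 [91°–153.8°] dwell: s stays 3.0000
seg 4 [153.8°–222.8°] uniform, h=16: full span → s += 16 → s = 19.0000
seg 5 [222.8°–360°] uniform, h=25: θ=329° here. β=106.2, B=137.2. 25·106.2/137.2 = 19.3513 → s = 38.3513

38.3513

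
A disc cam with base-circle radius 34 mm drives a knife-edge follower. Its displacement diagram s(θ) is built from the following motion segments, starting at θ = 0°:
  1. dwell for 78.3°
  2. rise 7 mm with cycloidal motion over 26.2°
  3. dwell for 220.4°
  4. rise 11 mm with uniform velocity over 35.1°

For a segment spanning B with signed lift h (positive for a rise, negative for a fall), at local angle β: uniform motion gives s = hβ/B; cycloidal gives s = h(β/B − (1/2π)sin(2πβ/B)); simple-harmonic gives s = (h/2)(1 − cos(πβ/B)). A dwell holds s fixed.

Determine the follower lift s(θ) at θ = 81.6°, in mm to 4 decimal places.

seg 1 [0°–78.3°] dwell: s stays 0.0000
seg 2 [78.3°–104.5°] cycloidal, h=7: θ=81.6° here. β=3.3, B=26.2. 7·(0.1260 − sin(2π·0.1260)/(2π)) = 0.0892 → s = 0.0892

0.0892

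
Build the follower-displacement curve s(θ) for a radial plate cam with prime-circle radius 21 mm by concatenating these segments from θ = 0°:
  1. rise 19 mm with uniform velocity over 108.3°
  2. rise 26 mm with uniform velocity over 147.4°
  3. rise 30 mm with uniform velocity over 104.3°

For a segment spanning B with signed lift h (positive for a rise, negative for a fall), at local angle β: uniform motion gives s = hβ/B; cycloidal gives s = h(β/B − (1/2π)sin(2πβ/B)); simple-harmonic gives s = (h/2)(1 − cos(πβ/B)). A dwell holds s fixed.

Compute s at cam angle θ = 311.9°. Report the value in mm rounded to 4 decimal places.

seg 1 [0°–108.3°] uniform, h=19: full span → s += 19 → s = 19.0000
seg 2 [108.3°–255.7°] uniform, h=26: full span → s += 26 → s = 45.0000
seg 3 [255.7°–360°] uniform, h=30: θ=311.9° here. β=56.2, B=104.3. 30·56.2/104.3 = 16.1649 → s = 61.1649

61.1649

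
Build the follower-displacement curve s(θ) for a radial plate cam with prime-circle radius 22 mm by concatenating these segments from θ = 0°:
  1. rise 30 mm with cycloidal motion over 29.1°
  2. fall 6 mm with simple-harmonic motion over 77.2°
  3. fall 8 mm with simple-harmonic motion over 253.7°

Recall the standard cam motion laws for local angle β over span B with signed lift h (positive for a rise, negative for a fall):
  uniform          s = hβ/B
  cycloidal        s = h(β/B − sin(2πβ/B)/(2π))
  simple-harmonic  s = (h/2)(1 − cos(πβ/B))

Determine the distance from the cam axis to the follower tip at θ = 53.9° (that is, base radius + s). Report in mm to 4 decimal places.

seg 1 [0°–29.1°] cycloidal, h=30: full span → s += 30 → s = 30.0000
seg 2 [29.1°–106.3°] simple-harmonic, h=-6: θ=53.9° here. β=24.8, B=77.2. -6/2·(1 − cos(π·0.3212)) = -1.4024 → s = 28.5976
radial distance = base radius + s = 22 + 28.5976 = 50.5976

50.5976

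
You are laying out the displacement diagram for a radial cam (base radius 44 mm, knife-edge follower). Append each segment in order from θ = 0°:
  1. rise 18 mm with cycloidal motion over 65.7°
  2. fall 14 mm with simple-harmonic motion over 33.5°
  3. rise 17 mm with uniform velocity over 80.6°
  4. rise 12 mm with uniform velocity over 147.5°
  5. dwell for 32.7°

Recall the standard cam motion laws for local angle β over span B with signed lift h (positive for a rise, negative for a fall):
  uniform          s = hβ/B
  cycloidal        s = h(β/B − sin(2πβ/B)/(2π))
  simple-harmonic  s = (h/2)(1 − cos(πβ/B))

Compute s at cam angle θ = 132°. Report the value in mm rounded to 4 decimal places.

seg 1 [0°–65.7°] cycloidal, h=18: full span → s += 18 → s = 18.0000
seg 2 [65.7°–99.2°] simple-harmonic, h=-14: full span → s += -14 → s = 4.0000
seg 3 [99.2°–179.8°] uniform, h=17: θ=132° here. β=32.8, B=80.6. 17·32.8/80.6 = 6.9181 → s = 10.9181

10.9181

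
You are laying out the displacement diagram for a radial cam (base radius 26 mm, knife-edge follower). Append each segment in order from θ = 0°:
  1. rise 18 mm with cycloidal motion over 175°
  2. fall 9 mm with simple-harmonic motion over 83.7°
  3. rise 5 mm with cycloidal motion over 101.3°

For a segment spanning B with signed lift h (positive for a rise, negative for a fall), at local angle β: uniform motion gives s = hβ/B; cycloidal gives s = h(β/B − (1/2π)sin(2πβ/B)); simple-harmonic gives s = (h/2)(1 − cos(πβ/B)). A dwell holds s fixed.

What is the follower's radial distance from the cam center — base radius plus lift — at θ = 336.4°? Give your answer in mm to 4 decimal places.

seg 1 [0°–175°] cycloidal, h=18: full span → s += 18 → s = 18.0000
seg 2 [175°–258.7°] simple-harmonic, h=-9: full span → s += -9 → s = 9.0000
seg 3 [258.7°–360°] cycloidal, h=5: θ=336.4° here. β=77.7, B=101.3. 5·(0.7670 − sin(2π·0.7670)/(2π)) = 4.6264 → s = 13.6264
radial distance = base radius + s = 26 + 13.6264 = 39.6264

39.6264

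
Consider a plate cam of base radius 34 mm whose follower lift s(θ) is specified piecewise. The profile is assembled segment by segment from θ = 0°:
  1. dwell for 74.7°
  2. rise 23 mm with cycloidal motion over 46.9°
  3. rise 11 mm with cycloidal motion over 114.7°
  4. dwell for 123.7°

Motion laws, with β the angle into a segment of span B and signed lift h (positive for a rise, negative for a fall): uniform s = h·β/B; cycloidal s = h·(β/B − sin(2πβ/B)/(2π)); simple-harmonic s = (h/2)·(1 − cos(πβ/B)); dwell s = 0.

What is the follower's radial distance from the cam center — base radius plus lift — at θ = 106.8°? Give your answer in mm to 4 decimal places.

seg 1 [0°–74.7°] dwell: s stays 0.0000
seg 2 [74.7°–121.6°] cycloidal, h=23: θ=106.8° here. β=32.1, B=46.9. 23·(0.6844 − sin(2π·0.6844)/(2π)) = 19.0963 → s = 19.0963
radial distance = base radius + s = 34 + 19.0963 = 53.0963

53.0963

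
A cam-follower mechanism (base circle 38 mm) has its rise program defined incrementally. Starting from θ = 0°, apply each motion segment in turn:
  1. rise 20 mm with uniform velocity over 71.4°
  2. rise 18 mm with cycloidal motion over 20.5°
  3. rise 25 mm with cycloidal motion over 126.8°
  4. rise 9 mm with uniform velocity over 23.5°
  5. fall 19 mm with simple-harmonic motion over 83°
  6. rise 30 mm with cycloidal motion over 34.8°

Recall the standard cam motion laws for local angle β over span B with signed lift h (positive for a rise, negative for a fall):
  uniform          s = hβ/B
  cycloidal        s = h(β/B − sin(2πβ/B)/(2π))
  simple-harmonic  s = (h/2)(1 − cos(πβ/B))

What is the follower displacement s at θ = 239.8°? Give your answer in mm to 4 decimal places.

seg 1 [0°–71.4°] uniform, h=20: full span → s += 20 → s = 20.0000
seg 2 [71.4°–91.9°] cycloidal, h=18: full span → s += 18 → s = 38.0000
seg 3 [91.9°–218.7°] cycloidal, h=25: full span → s += 25 → s = 63.0000
seg 4 [218.7°–242.2°] uniform, h=9: θ=239.8° here. β=21.1, B=23.5. 9·21.1/23.5 = 8.0809 → s = 71.0809

71.0809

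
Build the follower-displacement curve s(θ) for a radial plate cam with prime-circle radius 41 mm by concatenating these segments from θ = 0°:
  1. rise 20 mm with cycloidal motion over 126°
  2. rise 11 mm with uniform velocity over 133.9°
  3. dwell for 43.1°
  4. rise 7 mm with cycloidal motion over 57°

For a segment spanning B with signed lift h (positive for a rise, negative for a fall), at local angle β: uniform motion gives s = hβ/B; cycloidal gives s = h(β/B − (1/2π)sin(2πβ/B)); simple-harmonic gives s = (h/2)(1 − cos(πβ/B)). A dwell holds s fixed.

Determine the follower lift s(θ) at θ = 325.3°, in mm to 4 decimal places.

seg 1 [0°–126°] cycloidal, h=20: full span → s += 20 → s = 20.0000
seg 2 [126°–259.9°] uniform, h=11: full span → s += 11 → s = 31.0000
seg 3 [259.9°–303°] dwell: s stays 31.0000
seg 4 [303°–360°] cycloidal, h=7: θ=325.3° here. β=22.3, B=57. 7·(0.3912 − sin(2π·0.3912)/(2π)) = 2.0351 → s = 33.0351

33.0351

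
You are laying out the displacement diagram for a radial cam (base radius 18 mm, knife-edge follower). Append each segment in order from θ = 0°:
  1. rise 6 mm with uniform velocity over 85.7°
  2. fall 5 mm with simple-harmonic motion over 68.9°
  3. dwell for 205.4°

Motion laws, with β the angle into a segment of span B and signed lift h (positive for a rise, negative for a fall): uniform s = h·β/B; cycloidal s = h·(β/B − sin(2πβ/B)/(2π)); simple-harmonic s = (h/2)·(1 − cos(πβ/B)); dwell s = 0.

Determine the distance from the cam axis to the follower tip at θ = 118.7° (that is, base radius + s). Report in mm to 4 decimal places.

seg 1 [0°–85.7°] uniform, h=6: full span → s += 6 → s = 6.0000
seg 2 [85.7°–154.6°] simple-harmonic, h=-5: θ=118.7° here. β=33, B=68.9. -5/2·(1 − cos(π·0.4790)) = -2.3348 → s = 3.6652
radial distance = base radius + s = 18 + 3.6652 = 21.6652

21.6652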